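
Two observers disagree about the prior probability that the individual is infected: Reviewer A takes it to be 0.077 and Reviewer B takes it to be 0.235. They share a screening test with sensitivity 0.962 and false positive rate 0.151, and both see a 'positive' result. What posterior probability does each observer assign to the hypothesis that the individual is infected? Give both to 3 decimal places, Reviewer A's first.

The likelihood ratio for a 'positive' result is 0.962/0.151 = 6.3709.
Reviewer A: prior odds 0.077/0.923 = 0.083424; posterior odds 0.53148; posterior probability 0.347.
Reviewer B: prior odds 0.235/0.765 = 0.30719; posterior odds 1.9571; posterior probability 0.662.

Reviewer A: 0.347; Reviewer B: 0.662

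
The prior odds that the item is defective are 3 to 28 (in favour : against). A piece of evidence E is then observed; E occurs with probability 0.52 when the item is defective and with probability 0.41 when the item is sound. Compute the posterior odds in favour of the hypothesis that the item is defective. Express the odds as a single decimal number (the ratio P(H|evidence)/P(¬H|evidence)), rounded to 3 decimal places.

Prior odds = 3/28 = 0.10714.
Likelihood ratio for E = 0.52/0.41 = 1.2683.
Posterior odds = prior odds × LR = 0.13589.

Posterior odds ≈ 0.136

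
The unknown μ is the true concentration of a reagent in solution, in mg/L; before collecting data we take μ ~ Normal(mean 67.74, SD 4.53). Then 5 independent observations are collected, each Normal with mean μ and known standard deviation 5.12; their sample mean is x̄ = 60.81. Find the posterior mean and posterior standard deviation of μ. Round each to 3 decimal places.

With known σ, the Normal prior is conjugate. Weight on the data is w = (n/σ²)/(n/σ² + 1/τ₀²) = 0.190735/(0.190735+0.0487308) = 0.79650.
Posterior mean = w·x̄ + (1−w)·μ₀ = 0.79650·60.81 + 0.20350·67.74 = 62.220. Posterior variance = 1/(0.190735+0.0487308) = 4.17596, so SD = 2.044.

Posterior mean ≈ 62.220; posterior SD ≈ 2.044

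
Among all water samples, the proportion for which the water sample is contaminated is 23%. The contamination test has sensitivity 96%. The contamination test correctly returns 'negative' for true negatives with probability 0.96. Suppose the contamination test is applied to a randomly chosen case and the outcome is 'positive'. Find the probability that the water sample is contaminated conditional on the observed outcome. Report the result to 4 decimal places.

P(H | E) ≈ 0.8776

Write H for 'the water sample is contaminated'. Prior odds H:¬H = 0.23/0.77 = 0.29870. For the 'positive' outcome, the likelihood ratio is 0.96/0.04 = 24.000.
Posterior odds = 0.29870 × 24.000 = 7.1688, so P(H|E) = 7.1688/(1+7.1688) = 0.8776.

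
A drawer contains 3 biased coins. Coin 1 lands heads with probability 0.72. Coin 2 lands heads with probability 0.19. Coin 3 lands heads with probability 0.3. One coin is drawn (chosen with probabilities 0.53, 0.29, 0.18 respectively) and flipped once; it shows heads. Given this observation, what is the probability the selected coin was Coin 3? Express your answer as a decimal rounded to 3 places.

Posterior probability ≈ 0.110

P(heads|C1) = 0.72; P(heads|C2) = 0.19; P(heads|C3) = 0.3.
Prior × likelihood for each source: 0.53·0.72=0.3816, 0.29·0.19=0.05510, 0.18·0.3=0.05400. Summing gives P(heads) = 0.49070.
P(Coin 3 | heads) = 0.05400 / 0.49070 = 0.110.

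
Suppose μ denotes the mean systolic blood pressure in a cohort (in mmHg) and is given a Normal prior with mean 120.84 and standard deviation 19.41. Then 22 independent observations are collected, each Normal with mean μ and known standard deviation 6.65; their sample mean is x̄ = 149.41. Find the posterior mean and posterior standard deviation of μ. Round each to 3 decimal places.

Posterior mean ≈ 149.258; posterior SD ≈ 1.414

With known σ, the Normal prior is conjugate. Weight on the data is w = (n/σ²)/(n/σ² + 1/τ₀²) = 0.497484/(0.497484+0.00265429) = 0.99469.
Posterior mean = w·x̄ + (1−w)·μ₀ = 0.99469·149.41 + 0.0053071·120.84 = 149.258. Posterior variance = 1/(0.497484+0.00265429) = 1.99945, so SD = 1.414.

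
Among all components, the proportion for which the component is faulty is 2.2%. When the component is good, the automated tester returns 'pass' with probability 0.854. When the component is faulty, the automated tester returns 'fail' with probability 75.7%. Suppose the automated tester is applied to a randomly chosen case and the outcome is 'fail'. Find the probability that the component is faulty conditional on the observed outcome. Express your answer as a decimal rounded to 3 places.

P(H | E) ≈ 0.104

Let H be the event that the component is faulty. P(H) = 0.022, so P(¬H) = 0.978. With E the 'fail' result, P(E|H) = 0.757 and P(E|¬H) = 0.146.
P(E) = 0.757·0.022 + 0.146·0.978 = 0.016654 + 0.14279 = 0.15944.
By Bayes' theorem, P(H|E) = 0.016654 / 0.15944 = 0.104.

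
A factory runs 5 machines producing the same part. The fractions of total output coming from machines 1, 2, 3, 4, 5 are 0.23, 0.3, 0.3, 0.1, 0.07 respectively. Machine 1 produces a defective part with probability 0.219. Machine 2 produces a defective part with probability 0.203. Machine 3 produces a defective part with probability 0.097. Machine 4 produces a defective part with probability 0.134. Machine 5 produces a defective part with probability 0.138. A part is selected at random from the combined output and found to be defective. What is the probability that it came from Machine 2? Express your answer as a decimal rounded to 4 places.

Posterior probability ≈ 0.3726

Tabulate prior·likelihood by source: [1] prior 0.23, lik 0.219, product 0.05037; [2] prior 0.3, lik 0.203, product 0.06090; [3] prior 0.3, lik 0.097, product 0.02910; [4] prior 0.1, lik 0.134, product 0.01340; [5] prior 0.07, lik 0.138, product 0.009660.
Normalizing constant = 0.16343; the posterior for Machine 2 is its product over the sum, 0.06090/0.16343 = 0.3726.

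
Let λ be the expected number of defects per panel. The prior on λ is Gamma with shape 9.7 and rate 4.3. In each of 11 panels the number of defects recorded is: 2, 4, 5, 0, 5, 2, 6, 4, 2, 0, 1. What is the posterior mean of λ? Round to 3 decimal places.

The Poisson likelihood adds the total count to the shape and the number of exposure periods to the rate. Here ∑xᵢ = 31 and n = 11, so shape 9.7→40.7 and rate 4.3→15.3.
Posterior mean = shape/rate = 40.7/15.3 = 2.660.

Posterior mean ≈ 2.660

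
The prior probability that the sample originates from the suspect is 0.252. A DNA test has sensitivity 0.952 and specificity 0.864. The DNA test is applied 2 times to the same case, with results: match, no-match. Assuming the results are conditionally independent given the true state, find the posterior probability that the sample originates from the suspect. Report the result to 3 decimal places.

Posterior P(H) ≈ 0.116

Let H be the event that the sample originates from the suspect; start with P(H) = 0.252. P('match'|H) = 0.952, P('match'|¬H) = 0.136.
Update on result 1 ('match'): P(H) ← 0.952·0.2520 / (0.952·0.2520 + 0.136·0.7480) = 0.23990/0.34163 = 0.7022.
Update on result 2 ('no-match'): P(H) ← 0.048·0.7022 / (0.048·0.7022 + 0.864·0.2978) = 0.033707/0.29098 = 0.1158.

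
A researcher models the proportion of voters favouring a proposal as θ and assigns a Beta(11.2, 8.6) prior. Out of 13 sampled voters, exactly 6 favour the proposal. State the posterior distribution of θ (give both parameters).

Posterior: Beta(17.2, 15.6)

The binomial likelihood is conjugate to the Beta prior: with 6 successes and 7 failures, the posterior is Beta(11.2+6, 8.6+7) = Beta(17.2, 15.6).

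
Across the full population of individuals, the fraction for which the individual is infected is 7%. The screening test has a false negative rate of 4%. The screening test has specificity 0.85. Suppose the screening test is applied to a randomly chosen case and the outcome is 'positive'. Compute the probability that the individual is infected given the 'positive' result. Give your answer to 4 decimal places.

P(H | E) ≈ 0.3251

Let H be the event that the individual is infected. P(H) = 0.07, so P(¬H) = 0.93. With E the 'positive' result, P(E|H) = 0.96 and P(E|¬H) = 0.15.
P(E) = 0.96·0.07 + 0.15·0.93 = 0.067200 + 0.13950 = 0.20670.
By Bayes' theorem, P(H|E) = 0.067200 / 0.20670 = 0.3251.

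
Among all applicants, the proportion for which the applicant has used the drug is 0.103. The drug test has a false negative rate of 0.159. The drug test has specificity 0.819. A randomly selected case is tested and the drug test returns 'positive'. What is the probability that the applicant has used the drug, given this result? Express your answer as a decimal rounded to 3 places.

Write H for 'the applicant has used the drug'. Prior odds H:¬H = 0.103/0.897 = 0.11483. For the 'positive' outcome, the likelihood ratio is 0.841/0.181 = 4.6464.
Posterior odds = 0.11483 × 4.6464 = 0.53353, so P(H|E) = 0.53353/(1+0.53353) = 0.348.

P(H | E) ≈ 0.348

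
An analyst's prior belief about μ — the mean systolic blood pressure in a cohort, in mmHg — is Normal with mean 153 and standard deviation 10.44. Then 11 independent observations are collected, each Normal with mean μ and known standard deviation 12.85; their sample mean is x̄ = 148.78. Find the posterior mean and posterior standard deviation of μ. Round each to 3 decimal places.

With known σ, the Normal prior is conjugate. Weight on the data is w = (n/σ²)/(n/σ² + 1/τ₀²) = 0.0666172/(0.0666172+0.00917485) = 0.87895.
Posterior mean = w·x̄ + (1−w)·μ₀ = 0.87895·148.78 + 0.12105·153 = 149.291. Posterior variance = 1/(0.0666172+0.00917485) = 13.1940, so SD = 3.632.

Posterior mean ≈ 149.291; posterior SD ≈ 3.632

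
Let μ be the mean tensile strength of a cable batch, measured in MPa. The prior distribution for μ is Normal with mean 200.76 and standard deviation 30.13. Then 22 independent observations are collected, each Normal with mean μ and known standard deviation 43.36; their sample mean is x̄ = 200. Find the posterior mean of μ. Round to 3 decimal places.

Posterior mean ≈ 200.065

Prior precision 1/τ₀² = 1/30.13² = 0.00110154; data precision n/σ² = 22/43.36² = 0.0117016.
Posterior precision = 0.00110154 + 0.0117016 = 0.0128031.
Posterior mean = (0.00110154·200.76 + 0.0117016·200) / 0.0128031 = 200.065.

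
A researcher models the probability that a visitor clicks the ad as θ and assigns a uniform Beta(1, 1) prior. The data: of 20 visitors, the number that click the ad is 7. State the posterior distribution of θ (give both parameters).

Observing 7 successes and 13 failures updates Beta(1, 1) by adding the success and failure counts to the two shape parameters: α = 1+7 = 8, β = 1+13 = 14.

Posterior: Beta(8, 14)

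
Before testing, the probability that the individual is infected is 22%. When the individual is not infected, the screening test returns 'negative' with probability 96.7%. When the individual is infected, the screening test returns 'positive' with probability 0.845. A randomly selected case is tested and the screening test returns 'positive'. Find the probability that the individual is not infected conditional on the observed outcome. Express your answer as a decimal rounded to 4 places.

P(¬H | E) ≈ 0.1216

Let H be the event that the individual is infected. P(H) = 0.22, so P(¬H) = 0.78. With E the 'positive' result, P(E|H) = 0.845 and P(E|¬H) = 0.033.
P(E) = 0.845·0.22 + 0.033·0.78 = 0.18590 + 0.025740 = 0.21164.
By Bayes' theorem, P(H|E) = 0.18590 / 0.21164 = 0.8784. Hence P(¬H|E) = 1 − 0.8784 = 0.1216.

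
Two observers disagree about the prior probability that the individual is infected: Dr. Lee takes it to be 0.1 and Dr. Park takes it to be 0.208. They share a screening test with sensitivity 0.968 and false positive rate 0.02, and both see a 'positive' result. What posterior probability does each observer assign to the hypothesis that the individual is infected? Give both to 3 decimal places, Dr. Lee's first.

P('+'|H) = 0.968, P('+'|¬H) = 0.02.
Dr. Lee: numerator 0.968·0.1 = 0.096800; evidence = 0.096800+0.02·0.9 = 0.11480; posterior = 0.843.
Dr. Park: numerator 0.968·0.208 = 0.20134; evidence = 0.20134+0.02·0.792 = 0.21718; posterior = 0.927.

Dr. Lee: 0.843; Dr. Park: 0.927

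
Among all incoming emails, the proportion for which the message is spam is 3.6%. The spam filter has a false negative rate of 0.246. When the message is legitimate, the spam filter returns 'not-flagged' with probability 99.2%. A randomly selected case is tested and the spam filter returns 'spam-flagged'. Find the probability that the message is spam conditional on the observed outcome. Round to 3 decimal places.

Write H for 'the message is spam'. Prior odds H:¬H = 0.036/0.964 = 0.037344. For the 'spam-flagged' outcome, the likelihood ratio is 0.754/0.008 = 94.250.
Posterior odds = 0.037344 × 94.250 = 3.5197, so P(H|E) = 3.5197/(1+3.5197) = 0.779.

P(H | E) ≈ 0.779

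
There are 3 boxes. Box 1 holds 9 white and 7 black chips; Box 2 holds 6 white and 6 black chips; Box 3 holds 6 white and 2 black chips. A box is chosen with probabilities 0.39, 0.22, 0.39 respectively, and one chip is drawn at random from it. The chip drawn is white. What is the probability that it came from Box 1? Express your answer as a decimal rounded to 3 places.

Posterior probability ≈ 0.353

P(white|Box 1) = 0.5625; P(white|Box 2) = 0.5; P(white|Box 3) = 0.75.
Prior × likelihood for each source: 0.39·0.5625=0.2194, 0.22·0.5=0.1100, 0.39·0.75=0.2925. Summing gives P(white) = 0.62187.
P(Box 1 | white) = 0.2194 / 0.62187 = 0.353.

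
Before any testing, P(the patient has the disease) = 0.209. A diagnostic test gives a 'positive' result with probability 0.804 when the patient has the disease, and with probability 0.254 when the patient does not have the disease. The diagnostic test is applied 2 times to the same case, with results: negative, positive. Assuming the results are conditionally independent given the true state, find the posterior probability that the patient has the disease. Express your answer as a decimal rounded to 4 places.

With H the event that the patient has the disease, the joint likelihood of the observed sequence is P(data|H) = 0.196·0.804 = 0.15758 and P(data|¬H) = 0.746·0.254 = 0.18948.
Bayes: P(H|data) = 0.209·0.15758 / (0.209·0.15758 + 0.791·0.18948) = 0.032935/0.18282 = 0.1802.

Posterior P(H) ≈ 0.1802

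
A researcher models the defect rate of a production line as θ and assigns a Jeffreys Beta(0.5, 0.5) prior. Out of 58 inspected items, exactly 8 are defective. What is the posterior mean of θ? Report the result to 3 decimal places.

The binomial likelihood is conjugate to the Beta prior: with 8 successes and 50 failures, the posterior is Beta(0.5+8, 0.5+50) = Beta(8.5, 50.5).
Posterior mean = α/(α+β) = 8.5/59 = 0.144.

Posterior mean ≈ 0.144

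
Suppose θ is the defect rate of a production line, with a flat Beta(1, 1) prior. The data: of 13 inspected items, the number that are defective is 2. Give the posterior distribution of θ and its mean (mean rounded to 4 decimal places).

Posterior: Beta(3, 12); mean ≈ 0.2000

Observing 2 successes and 11 failures updates Beta(1, 1) by adding the success and failure counts to the two shape parameters: α = 1+2 = 3, β = 1+11 = 12.
Posterior mean = α/(α+β) = 3/15 = 0.2000.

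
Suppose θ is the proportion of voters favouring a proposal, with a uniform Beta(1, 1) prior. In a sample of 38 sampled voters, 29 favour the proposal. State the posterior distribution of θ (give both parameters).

Observing 29 successes and 9 failures updates Beta(1, 1) by adding the success and failure counts to the two shape parameters: α = 1+29 = 30, β = 1+9 = 10.

Posterior: Beta(30, 10)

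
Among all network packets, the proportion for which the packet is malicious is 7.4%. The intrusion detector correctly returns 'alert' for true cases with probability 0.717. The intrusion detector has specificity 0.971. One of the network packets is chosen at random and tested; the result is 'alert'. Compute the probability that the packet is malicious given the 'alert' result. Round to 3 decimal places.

P(H | E) ≈ 0.664

Let H be the event that the packet is malicious. P(H) = 0.074, so P(¬H) = 0.926. With E the 'alert' result, P(E|H) = 0.717 and P(E|¬H) = 0.029.
P(E) = 0.717·0.074 + 0.029·0.926 = 0.053058 + 0.026854 = 0.079912.
By Bayes' theorem, P(H|E) = 0.053058 / 0.079912 = 0.664.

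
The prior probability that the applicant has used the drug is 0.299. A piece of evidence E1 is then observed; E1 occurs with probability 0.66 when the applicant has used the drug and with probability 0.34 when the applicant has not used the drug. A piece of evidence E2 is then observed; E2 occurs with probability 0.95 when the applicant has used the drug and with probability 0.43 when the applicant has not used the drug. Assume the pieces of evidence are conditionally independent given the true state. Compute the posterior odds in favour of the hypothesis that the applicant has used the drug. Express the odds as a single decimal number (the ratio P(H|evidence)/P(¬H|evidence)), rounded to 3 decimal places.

Posterior odds ≈ 1.829

Prior odds = 0.299/(1−0.299) = 0.42653. In log-odds, ln(0.42653) = -0.85206.
Add log likelihood ratios: ln(1.9412) + ln(2.2093) = 1.4560.
Posterior log-odds = 0.60391, so posterior odds = exp(0.60391) = 1.8293.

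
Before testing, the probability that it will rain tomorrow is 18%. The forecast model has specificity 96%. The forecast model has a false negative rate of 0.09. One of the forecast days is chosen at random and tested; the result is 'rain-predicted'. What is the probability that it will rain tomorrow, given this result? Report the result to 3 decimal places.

Let H be the event that it will rain tomorrow. P(H) = 0.18, so P(¬H) = 0.82. With E the 'rain-predicted' result, P(E|H) = 0.91 and P(E|¬H) = 0.04.
P(E) = 0.91·0.18 + 0.04·0.82 = 0.16380 + 0.032800 = 0.19660.
By Bayes' theorem, P(H|E) = 0.16380 / 0.19660 = 0.833.

P(H | E) ≈ 0.833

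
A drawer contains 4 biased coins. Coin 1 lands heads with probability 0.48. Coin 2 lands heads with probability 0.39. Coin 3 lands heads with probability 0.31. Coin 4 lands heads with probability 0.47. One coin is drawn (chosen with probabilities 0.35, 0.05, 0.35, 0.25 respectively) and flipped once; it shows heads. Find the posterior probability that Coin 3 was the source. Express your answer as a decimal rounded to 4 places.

Posterior probability ≈ 0.2624

Tabulate prior·likelihood by source: [1] prior 0.35, lik 0.48, product 0.1680; [2] prior 0.05, lik 0.39, product 0.01950; [3] prior 0.35, lik 0.31, product 0.1085; [4] prior 0.25, lik 0.47, product 0.1175.
Normalizing constant = 0.41350; the posterior for Coin 3 is its product over the sum, 0.1085/0.41350 = 0.2624.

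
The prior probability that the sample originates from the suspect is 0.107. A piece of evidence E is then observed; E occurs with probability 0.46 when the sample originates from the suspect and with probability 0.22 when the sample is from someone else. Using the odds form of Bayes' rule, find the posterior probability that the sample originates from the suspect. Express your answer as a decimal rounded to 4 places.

Prior odds = 0.107/(1−0.107) = 0.11982.
Likelihood ratio for E = 0.46/0.22 = 2.0909.
Posterior odds = prior odds × LR = 0.25053.
Posterior probability = odds/(1+odds) = 0.25053/1.2505 = 0.2003.

Posterior probability ≈ 0.2003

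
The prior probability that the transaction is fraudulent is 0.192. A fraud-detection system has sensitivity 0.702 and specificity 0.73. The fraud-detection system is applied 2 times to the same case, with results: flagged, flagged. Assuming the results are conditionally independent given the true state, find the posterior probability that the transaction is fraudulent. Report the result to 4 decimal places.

Let H be the event that the transaction is fraudulent; start with P(H) = 0.192. P('flagged'|H) = 0.702, P('flagged'|¬H) = 0.27.
Update on result 1 ('flagged'): P(H) ← 0.702·0.1920 / (0.702·0.1920 + 0.27·0.8080) = 0.13478/0.35294 = 0.3819.
Update on result 2 ('flagged'): P(H) ← 0.702·0.3819 / (0.702·0.3819 + 0.27·0.6181) = 0.26808/0.43497 = 0.6163.

Posterior P(H) ≈ 0.6163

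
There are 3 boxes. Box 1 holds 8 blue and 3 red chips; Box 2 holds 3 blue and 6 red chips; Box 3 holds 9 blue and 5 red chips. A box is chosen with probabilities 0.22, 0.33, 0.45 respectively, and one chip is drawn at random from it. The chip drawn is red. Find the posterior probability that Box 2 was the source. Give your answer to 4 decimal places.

Posterior probability ≈ 0.4992

Tabulate prior·likelihood by source: [1] prior 0.22, lik 0.2727, product 0.06000; [2] prior 0.33, lik 0.6667, product 0.2200; [3] prior 0.45, lik 0.3571, product 0.1607.
Normalizing constant = 0.44071; the posterior for Box 2 is its product over the sum, 0.2200/0.44071 = 0.4992.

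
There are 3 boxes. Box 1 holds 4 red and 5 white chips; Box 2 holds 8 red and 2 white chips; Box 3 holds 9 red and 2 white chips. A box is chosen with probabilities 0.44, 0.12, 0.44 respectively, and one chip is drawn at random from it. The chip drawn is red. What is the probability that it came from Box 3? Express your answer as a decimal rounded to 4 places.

Posterior probability ≈ 0.5525

P(red|Box 1) = 0.4444; P(red|Box 2) = 0.8; P(red|Box 3) = 0.8182.
Prior × likelihood for each source: 0.44·0.4444=0.1956, 0.12·0.8=0.09600, 0.44·0.8182=0.3600. Summing gives P(red) = 0.65156.
P(Box 3 | red) = 0.3600 / 0.65156 = 0.5525.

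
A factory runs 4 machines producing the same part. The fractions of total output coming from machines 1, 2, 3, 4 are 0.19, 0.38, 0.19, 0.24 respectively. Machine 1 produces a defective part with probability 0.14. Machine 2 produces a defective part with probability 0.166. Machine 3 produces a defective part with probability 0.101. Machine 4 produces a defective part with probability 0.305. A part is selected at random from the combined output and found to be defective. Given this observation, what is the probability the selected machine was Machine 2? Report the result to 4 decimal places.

Tabulate prior·likelihood by source: [1] prior 0.19, lik 0.14, product 0.02660; [2] prior 0.38, lik 0.166, product 0.06308; [3] prior 0.19, lik 0.101, product 0.01919; [4] prior 0.24, lik 0.305, product 0.07320.
Normalizing constant = 0.18207; the posterior for Machine 2 is its product over the sum, 0.06308/0.18207 = 0.3465.

Posterior probability ≈ 0.3465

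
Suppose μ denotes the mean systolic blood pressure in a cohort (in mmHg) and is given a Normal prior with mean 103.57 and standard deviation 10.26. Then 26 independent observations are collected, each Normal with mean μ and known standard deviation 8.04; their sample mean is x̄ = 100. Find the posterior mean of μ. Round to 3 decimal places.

With known σ, the Normal prior is conjugate. Weight on the data is w = (n/σ²)/(n/σ² + 1/τ₀²) = 0.402218/(0.402218+0.00949960) = 0.97693.
Posterior mean = w·x̄ + (1−w)·μ₀ = 0.97693·100 + 0.023073·103.57 = 100.082.

Posterior mean ≈ 100.082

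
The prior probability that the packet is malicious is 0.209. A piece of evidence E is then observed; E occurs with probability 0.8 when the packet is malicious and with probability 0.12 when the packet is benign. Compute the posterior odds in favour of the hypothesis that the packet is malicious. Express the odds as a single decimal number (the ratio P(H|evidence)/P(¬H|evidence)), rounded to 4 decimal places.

Posterior odds ≈ 1.7615

Prior odds = 0.209/(1−0.209) = 0.26422.
Likelihood ratio for E = 0.8/0.12 = 6.6667.
Posterior odds = prior odds × LR = 1.7615.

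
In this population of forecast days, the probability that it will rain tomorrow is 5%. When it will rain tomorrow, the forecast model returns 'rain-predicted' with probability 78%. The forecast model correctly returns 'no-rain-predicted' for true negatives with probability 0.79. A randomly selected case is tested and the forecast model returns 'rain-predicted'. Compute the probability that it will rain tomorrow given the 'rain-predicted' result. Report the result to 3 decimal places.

P(H | E) ≈ 0.164

Let H be the event that it will rain tomorrow. P(H) = 0.05, so P(¬H) = 0.95. With E the 'rain-predicted' result, P(E|H) = 0.78 and P(E|¬H) = 0.21.
P(E) = 0.78·0.05 + 0.21·0.95 = 0.039000 + 0.19950 = 0.23850.
By Bayes' theorem, P(H|E) = 0.039000 / 0.23850 = 0.164.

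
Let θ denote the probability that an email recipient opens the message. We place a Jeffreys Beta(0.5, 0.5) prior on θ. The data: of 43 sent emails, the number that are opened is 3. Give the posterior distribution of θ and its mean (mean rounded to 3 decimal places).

The binomial likelihood is conjugate to the Beta prior: with 3 successes and 40 failures, the posterior is Beta(0.5+3, 0.5+40) = Beta(3.5, 40.5).
Posterior mean = α/(α+β) = 3.5/44 = 0.080.

Posterior: Beta(3.5, 40.5); mean ≈ 0.080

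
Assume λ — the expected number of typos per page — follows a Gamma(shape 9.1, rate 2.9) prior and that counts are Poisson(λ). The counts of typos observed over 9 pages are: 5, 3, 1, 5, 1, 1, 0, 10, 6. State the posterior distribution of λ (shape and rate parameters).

Total count ∑xᵢ = 32 over n = 9 pages.
Gamma is conjugate to the Poisson likelihood: posterior is Gamma(shape = 9.1+32 = 41.1, rate = 2.9+9 = 11.9).

Posterior: Gamma(shape=41.1, rate=11.9)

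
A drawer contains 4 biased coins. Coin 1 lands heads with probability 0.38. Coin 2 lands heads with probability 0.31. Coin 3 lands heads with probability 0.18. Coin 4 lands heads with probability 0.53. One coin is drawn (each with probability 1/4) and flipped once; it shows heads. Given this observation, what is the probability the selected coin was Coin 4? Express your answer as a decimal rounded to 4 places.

P(heads|C1) = 0.38; P(heads|C2) = 0.31; P(heads|C3) = 0.18; P(heads|C4) = 0.53.
Prior × likelihood for each source: 0.25·0.38=0.09500, 0.25·0.31=0.07750, 0.25·0.18=0.04500, 0.25·0.53=0.1325. Summing gives P(heads) = 0.35000.
P(Coin 4 | heads) = 0.1325 / 0.35000 = 0.3786.

Posterior probability ≈ 0.3786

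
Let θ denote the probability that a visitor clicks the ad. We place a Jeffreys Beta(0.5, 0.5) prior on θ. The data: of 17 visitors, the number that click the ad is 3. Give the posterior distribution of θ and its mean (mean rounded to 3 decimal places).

Observing 3 successes and 14 failures updates Beta(0.5, 0.5) by adding the success and failure counts to the two shape parameters: α = 0.5+3 = 3.5, β = 0.5+14 = 14.5.
E[θ | data] = 3.5/(3.5+14.5) = 0.194.

Posterior: Beta(3.5, 14.5); mean ≈ 0.194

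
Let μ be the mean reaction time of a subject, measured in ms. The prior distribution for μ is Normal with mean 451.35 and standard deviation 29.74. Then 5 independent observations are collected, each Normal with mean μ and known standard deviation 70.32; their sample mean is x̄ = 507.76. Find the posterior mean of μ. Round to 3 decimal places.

With known σ, the Normal prior is conjugate. Weight on the data is w = (n/σ²)/(n/σ² + 1/τ₀²) = 0.00101114/(0.00101114+0.00113062) = 0.47211.
Posterior mean = w·x̄ + (1−w)·μ₀ = 0.47211·507.76 + 0.52789·451.35 = 477.982.

Posterior mean ≈ 477.982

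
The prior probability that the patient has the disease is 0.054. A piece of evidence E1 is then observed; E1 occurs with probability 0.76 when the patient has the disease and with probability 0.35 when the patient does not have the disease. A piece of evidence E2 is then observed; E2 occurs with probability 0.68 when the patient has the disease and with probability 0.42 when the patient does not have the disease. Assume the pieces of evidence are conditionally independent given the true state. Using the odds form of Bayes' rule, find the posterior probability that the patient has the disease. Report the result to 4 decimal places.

Posterior probability ≈ 0.1671

Prior odds = 0.054/(1−0.054) = 0.057082. In log-odds, ln(0.057082) = -2.8633.
Add log likelihood ratios: ln(2.1714) + ln(1.6190) = 1.2572.
Posterior log-odds = -1.6060, so posterior odds = exp(-1.6060) = 0.20068. Converting, P(H|E) = 0.20068/1.2007 = 0.1671.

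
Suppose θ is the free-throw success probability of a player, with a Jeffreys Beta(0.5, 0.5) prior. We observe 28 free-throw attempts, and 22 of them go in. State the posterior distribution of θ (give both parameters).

Observing 22 successes and 6 failures updates Beta(0.5, 0.5) by adding the success and failure counts to the two shape parameters: α = 0.5+22 = 22.5, β = 0.5+6 = 6.5.

Posterior: Beta(22.5, 6.5)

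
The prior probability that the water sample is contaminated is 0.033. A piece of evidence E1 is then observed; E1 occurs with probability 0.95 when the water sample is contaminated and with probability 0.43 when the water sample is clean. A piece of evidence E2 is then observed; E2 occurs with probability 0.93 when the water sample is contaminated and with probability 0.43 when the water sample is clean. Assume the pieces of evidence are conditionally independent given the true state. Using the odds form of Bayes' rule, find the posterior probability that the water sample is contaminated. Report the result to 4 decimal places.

Posterior probability ≈ 0.1402

Prior odds = 0.033/(1−0.033) = 0.034126. In log-odds, ln(0.034126) = -3.3777.
Add log likelihood ratios: ln(2.2093) + ln(2.1628) = 1.5641.
Posterior log-odds = -1.8136, so posterior odds = exp(-1.8136) = 0.16306. Converting, P(H|E) = 0.16306/1.1631 = 0.1402.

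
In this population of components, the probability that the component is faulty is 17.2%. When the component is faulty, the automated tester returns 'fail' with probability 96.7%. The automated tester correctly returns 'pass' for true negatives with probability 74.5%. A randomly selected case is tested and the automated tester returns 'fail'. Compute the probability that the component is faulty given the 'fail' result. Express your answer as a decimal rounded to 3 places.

Let H be the event that the component is faulty. P(H) = 0.172, so P(¬H) = 0.828. With E the 'fail' result, P(E|H) = 0.967 and P(E|¬H) = 0.255.
P(E) = 0.967·0.172 + 0.255·0.828 = 0.16632 + 0.21114 = 0.37746.
By Bayes' theorem, P(H|E) = 0.16632 / 0.37746 = 0.441.

P(H | E) ≈ 0.441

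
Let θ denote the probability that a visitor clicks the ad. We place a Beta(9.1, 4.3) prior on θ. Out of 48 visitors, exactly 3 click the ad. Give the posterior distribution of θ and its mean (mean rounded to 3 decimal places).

The binomial likelihood is conjugate to the Beta prior: with 3 successes and 45 failures, the posterior is Beta(9.1+3, 4.3+45) = Beta(12.1, 49.3).
Posterior mean = α/(α+β) = 12.1/61.4 = 0.197.

Posterior: Beta(12.1, 49.3); mean ≈ 0.197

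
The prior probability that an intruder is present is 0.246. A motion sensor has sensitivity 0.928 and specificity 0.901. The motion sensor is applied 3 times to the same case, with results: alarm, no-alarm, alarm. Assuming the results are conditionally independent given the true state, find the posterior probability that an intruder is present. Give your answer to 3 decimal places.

Let H be the event that an intruder is present; start with P(H) = 0.246. P('alarm'|H) = 0.928, P('alarm'|¬H) = 0.099.
Update on result 1 ('alarm'): P(H) ← 0.928·0.2460 / (0.928·0.2460 + 0.099·0.7540) = 0.22829/0.30293 = 0.7536.
Update on result 2 ('no-alarm'): P(H) ← 0.072·0.7536 / (0.072·0.7536 + 0.901·0.2464) = 0.054258/0.27627 = 0.1964.
Update on result 3 ('alarm'): P(H) ← 0.928·0.1964 / (0.928·0.1964 + 0.099·0.8036) = 0.18225/0.26181 = 0.6961.

Posterior P(H) ≈ 0.696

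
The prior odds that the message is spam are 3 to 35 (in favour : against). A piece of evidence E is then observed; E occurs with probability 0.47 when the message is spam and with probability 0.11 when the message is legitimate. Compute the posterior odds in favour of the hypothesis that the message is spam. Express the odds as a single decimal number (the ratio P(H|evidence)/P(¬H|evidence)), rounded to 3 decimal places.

Posterior odds ≈ 0.366

Prior odds = 3/35 = 0.085714.
Likelihood ratio for E = 0.47/0.11 = 4.2727.
Posterior odds = prior odds × LR = 0.36623.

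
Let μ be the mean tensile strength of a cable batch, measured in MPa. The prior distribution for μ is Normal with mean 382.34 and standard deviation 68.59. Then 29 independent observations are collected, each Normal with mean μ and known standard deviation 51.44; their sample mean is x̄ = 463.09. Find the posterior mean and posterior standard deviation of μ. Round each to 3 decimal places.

Posterior mean ≈ 461.554; posterior SD ≈ 9.461

With known σ, the Normal prior is conjugate. Weight on the data is w = (n/σ²)/(n/σ² + 1/τ₀²) = 0.0109596/(0.0109596+0.00021256) = 0.98097.
Posterior mean = w·x̄ + (1−w)·μ₀ = 0.98097·463.09 + 0.019026·382.34 = 461.554. Posterior variance = 1/(0.0109596+0.00021256) = 89.5079, so SD = 9.461.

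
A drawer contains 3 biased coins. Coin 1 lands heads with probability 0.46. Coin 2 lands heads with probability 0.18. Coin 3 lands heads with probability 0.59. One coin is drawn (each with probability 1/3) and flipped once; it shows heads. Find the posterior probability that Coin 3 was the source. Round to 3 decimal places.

Posterior probability ≈ 0.480

P(heads|C1) = 0.46; P(heads|C2) = 0.18; P(heads|C3) = 0.59.
Prior × likelihood for each source: 0.333333·0.46=0.1533, 0.333333·0.18=0.06000, 0.333333·0.59=0.1967. Summing gives P(heads) = 0.41000.
P(Coin 3 | heads) = 0.1967 / 0.41000 = 0.480.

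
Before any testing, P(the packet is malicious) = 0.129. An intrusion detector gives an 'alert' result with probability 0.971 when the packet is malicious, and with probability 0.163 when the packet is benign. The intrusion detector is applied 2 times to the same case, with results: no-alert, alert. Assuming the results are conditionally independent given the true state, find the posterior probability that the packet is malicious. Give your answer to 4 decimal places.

Posterior P(H) ≈ 0.0297

With H the event that the packet is malicious, the joint likelihood of the observed sequence is P(data|H) = 0.029·0.971 = 0.028159 and P(data|¬H) = 0.837·0.163 = 0.13643.
Bayes: P(H|data) = 0.129·0.028159 / (0.129·0.028159 + 0.871·0.13643) = 0.0036325/0.12246 = 0.0297.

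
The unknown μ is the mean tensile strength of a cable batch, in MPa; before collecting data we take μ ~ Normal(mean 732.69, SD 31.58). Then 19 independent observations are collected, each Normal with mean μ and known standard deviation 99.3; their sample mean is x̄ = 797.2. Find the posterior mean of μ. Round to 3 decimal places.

With known σ, the Normal prior is conjugate. Weight on the data is w = (n/σ²)/(n/σ² + 1/τ₀²) = 0.00192688/(0.00192688+0.00100271) = 0.65773.
Posterior mean = w·x̄ + (1−w)·μ₀ = 0.65773·797.2 + 0.34227·732.69 = 775.120.

Posterior mean ≈ 775.120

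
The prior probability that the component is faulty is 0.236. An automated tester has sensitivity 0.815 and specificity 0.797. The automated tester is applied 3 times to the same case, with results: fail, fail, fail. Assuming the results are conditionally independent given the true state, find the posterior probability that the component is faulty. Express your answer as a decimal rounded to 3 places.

Let H be the event that the component is faulty; start with P(H) = 0.236. P('fail'|H) = 0.815, P('fail'|¬H) = 0.203.
Update on result 1 ('fail'): P(H) ← 0.815·0.2360 / (0.815·0.2360 + 0.203·0.7640) = 0.19234/0.34743 = 0.5536.
Update on result 2 ('fail'): P(H) ← 0.815·0.5536 / (0.815·0.5536 + 0.203·0.4464) = 0.45119/0.54181 = 0.8327.
Update on result 3 ('fail'): P(H) ← 0.815·0.8327 / (0.815·0.8327 + 0.203·0.1673) = 0.67869/0.71264 = 0.9524.

Posterior P(H) ≈ 0.952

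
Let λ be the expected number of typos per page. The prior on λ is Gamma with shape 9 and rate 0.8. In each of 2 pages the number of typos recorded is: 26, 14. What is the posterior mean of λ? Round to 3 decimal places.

Posterior mean ≈ 17.500

The Poisson likelihood adds the total count to the shape and the number of exposure periods to the rate. Here ∑xᵢ = 40 and n = 2, so shape 9→49 and rate 0.8→2.8.
Posterior mean = shape/rate = 49/2.8 = 17.500.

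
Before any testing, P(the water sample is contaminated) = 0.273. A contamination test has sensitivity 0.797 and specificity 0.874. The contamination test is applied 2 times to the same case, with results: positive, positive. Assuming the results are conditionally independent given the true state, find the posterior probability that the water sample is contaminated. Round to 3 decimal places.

Posterior P(H) ≈ 0.938

Let H be the event that the water sample is contaminated; start with P(H) = 0.273. P('positive'|H) = 0.797, P('positive'|¬H) = 0.126.
Update on result 1 ('positive'): P(H) ← 0.797·0.2730 / (0.797·0.2730 + 0.126·0.7270) = 0.21758/0.30918 = 0.7037.
Update on result 2 ('positive'): P(H) ← 0.797·0.7037 / (0.797·0.7037 + 0.126·0.2963) = 0.56087/0.59820 = 0.9376.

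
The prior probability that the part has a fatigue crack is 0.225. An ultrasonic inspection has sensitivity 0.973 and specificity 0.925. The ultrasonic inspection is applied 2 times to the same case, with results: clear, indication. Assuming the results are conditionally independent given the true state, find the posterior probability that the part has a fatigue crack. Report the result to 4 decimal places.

With H the event that the part has a fatigue crack, the joint likelihood of the observed sequence is P(data|H) = 0.027·0.973 = 0.026271 and P(data|¬H) = 0.925·0.075 = 0.069375.
Bayes: P(H|data) = 0.225·0.026271 / (0.225·0.026271 + 0.775·0.069375) = 0.0059110/0.059677 = 0.0991.

Posterior P(H) ≈ 0.0991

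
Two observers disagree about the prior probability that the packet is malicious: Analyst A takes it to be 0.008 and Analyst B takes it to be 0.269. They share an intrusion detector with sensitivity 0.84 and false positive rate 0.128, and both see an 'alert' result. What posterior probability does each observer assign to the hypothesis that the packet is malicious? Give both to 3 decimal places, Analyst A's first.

Analyst A: 0.050; Analyst B: 0.707

P('+'|H) = 0.84, P('+'|¬H) = 0.128.
Analyst A: numerator 0.84·0.008 = 0.0067200; evidence = 0.0067200+0.128·0.992 = 0.13370; posterior = 0.050.
Analyst B: numerator 0.84·0.269 = 0.22596; evidence = 0.22596+0.128·0.731 = 0.31953; posterior = 0.707.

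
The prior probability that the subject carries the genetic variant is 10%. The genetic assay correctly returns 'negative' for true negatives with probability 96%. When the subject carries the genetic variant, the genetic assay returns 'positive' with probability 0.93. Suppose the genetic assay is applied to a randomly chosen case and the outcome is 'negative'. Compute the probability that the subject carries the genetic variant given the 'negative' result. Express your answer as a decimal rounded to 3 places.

P(H | E) ≈ 0.008

Let H be the event that the subject carries the genetic variant. P(H) = 0.1, so P(¬H) = 0.9. With E the 'negative' result, P(E|H) = 0.07 and P(E|¬H) = 0.96.
P(E) = 0.07·0.1 + 0.96·0.9 = 0.0070000 + 0.86400 = 0.87100.
By Bayes' theorem, P(H|E) = 0.0070000 / 0.87100 = 0.008.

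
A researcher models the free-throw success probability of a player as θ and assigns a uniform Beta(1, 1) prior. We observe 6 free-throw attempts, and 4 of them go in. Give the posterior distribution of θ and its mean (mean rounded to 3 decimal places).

Posterior: Beta(5, 3); mean ≈ 0.625

The binomial likelihood is conjugate to the Beta prior: with 4 successes and 2 failures, the posterior is Beta(1+4, 1+2) = Beta(5, 3).
Posterior mean = α/(α+β) = 5/8 = 0.625.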